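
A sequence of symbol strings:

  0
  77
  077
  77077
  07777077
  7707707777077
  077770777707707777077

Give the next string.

7707707777077077770777707707777077

This is a Fibonacci-style word recurrence s(k) = s(k−2)·s(k−1): e.g. 0·77 = 077.
So term 8 is 7707707777077·077770777707707777077.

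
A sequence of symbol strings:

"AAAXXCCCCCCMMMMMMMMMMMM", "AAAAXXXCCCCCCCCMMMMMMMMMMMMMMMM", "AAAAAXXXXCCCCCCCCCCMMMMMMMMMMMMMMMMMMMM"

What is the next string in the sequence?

The n-th term is n A's then n-1 X's then 2n C's then 4n M's, where the shown terms are n = 3, 4, 5.
For the next term, n = 6, so the run lengths are 6, 5, 12, 24.

AAAAAAXXXXXCCCCCCCCCCCCMMMMMMMMMMMMMMMMMMMMMMMM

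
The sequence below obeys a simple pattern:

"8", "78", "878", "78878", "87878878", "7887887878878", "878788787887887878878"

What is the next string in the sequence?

This is a Fibonacci-style word recurrence s(k) = s(k−2)·s(k−1): e.g. 8·78 = 878.
So term 8 is 7887887878878·878788787887887878878.

7887887878878878788787887887878878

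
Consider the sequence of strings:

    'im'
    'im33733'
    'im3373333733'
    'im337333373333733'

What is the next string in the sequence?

Every step adds 33733 to the end: s(k+1) = s(k)·33733.
So the next term is im337333373333733·33733.

im33733337333373333733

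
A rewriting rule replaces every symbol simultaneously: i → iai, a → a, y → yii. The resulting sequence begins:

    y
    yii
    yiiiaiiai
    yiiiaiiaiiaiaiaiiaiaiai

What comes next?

φ(yiiiaiiaiiaiaiaiiaiaiai) expands symbol-by-symbol to yii iai iai iai a iai iai a iai iai a iai a iai a iai iai a iai a iai a iai; joining the 23 pieces gives the next term.

yiiiaiiaiiaiaiaiiaiaiaiiaiaiaiaiaiaiaiiaiaiaiaiaiaiai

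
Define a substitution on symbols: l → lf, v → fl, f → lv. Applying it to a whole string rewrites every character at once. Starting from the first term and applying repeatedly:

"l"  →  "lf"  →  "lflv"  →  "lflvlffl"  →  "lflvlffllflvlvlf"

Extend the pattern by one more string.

Applying the rule to each of the 16 symbols of lflvlffllflvlvlf gives the pieces lf lv lf fl lf lv lv lf lf lv lf fl lf fl lf lv, which concatenate to the answer.

lflvlffllflvlvlflflvlffllffllflv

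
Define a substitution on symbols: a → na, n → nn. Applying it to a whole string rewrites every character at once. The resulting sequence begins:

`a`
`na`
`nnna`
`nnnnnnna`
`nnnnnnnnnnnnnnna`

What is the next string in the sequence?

Applying the rule to each of the 16 symbols of nnnnnnnnnnnnnnna gives the pieces nn nn nn nn nn nn nn nn nn nn nn nn nn nn nn na, which concatenate to the answer.

nnnnnnnnnnnnnnnnnnnnnnnnnnnnnnna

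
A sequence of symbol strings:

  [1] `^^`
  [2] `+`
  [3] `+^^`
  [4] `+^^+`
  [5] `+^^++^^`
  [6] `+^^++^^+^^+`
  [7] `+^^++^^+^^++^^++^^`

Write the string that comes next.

+^^++^^+^^++^^++^^+^^++^^+^^+

From term 3 onward, concatenate the last term with the second-to-last: +·^^ = +^^, +^^·+ = +^^+, …
The next term joins +^^++^^+^^++^^++^^ and +^^++^^+^^+.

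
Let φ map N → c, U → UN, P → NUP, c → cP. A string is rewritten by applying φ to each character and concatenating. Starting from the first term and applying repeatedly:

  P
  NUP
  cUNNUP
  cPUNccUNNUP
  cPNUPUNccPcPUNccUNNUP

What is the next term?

cPNUPcUNNUPUNccPcPNUPcPNUPUNccPcPUNccUNNUP

φ(cPNUPUNccPcPUNccUNNUP) expands symbol-by-symbol to cP NUP c UN NUP UN c cP cP NUP cP NUP UN c cP cP UN c c UN NUP; joining the 21 pieces gives the next term.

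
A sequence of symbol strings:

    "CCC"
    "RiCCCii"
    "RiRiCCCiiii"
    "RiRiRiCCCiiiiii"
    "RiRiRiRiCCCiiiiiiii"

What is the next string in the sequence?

s(k+1) = Ri·s(k)·ii, so each term gains Ri as a prefix and ii as a suffix.
Applying this once more to RiRiRiRiCCCiiiiiiii:

RiRiRiRiRiCCCiiiiiiiiii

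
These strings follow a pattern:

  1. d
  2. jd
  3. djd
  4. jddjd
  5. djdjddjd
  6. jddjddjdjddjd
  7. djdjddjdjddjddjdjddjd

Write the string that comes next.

jddjddjdjddjddjdjddjdjddjddjdjddjd

This is a Fibonacci-style word recurrence s(k) = s(k−2)·s(k−1): e.g. d·jd = djd.
So term 8 is jddjddjdjddjd·djdjddjdjddjddjdjddjd.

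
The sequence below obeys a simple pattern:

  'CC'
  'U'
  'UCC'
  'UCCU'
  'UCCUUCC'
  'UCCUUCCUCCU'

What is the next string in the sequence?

UCCUUCCUCCUUCCUUCC

Each term (from the third on) is the previous term followed by the one before it: term 3 = U·CC = UCC.
So term 7 is UCCUUCCUCCU·UCCUUCC.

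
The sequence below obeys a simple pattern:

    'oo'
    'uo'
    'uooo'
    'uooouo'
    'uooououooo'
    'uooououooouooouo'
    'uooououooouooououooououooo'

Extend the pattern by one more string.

Each term (from the third on) is the previous term followed by the one before it: term 3 = uo·oo = uooo.
The next term joins uooououooouooououooououooo and uooououooouooouo.

uooououooouooououooououooouooououooouooouo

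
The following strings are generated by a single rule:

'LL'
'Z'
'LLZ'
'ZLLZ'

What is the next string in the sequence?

From term 3 onward, concatenate the second-to-last term with the last: LL·Z = LLZ, Z·LLZ = ZLLZ, …
The next term joins LLZ and ZLLZ.

LLZZLLZ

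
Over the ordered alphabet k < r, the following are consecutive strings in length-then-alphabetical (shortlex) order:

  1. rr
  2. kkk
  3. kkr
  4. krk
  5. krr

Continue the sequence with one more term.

The successor of krr increments the rightmost position that isn't already r and resets every position after it to k.

rkk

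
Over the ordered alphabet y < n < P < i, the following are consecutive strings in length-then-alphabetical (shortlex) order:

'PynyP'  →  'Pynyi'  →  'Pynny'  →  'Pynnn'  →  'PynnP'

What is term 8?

PynPn

Stepping forward 3 times from PynnP: PynnP → Pynni → PynPy, then the target.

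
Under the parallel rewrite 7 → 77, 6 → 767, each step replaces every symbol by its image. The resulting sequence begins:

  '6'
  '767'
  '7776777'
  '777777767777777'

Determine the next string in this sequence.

Replace each of the 15 characters of 777777767777777 in place — 77 77 77 77 77 77 77 767 77 77 77 77 77 77 77 — and concatenate.

7777777777777776777777777777777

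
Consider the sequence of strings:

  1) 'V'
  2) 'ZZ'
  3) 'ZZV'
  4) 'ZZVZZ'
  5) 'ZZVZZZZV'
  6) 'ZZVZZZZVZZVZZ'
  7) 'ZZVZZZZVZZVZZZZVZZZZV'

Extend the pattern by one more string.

From term 3 onward, concatenate the last term with the second-to-last: ZZ·V = ZZV, ZZV·ZZ = ZZVZZ, …
The next term joins ZZVZZZZVZZVZZZZVZZZZV and ZZVZZZZVZZVZZ.

ZZVZZZZVZZVZZZZVZZZZVZZVZZZZVZZVZZ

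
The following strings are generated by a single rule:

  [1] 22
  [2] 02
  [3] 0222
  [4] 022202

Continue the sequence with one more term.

From term 3 onward, concatenate the last term with the second-to-last: 02·22 = 0222, 0222·02 = 022202, …
The next term joins 022202 and 0222.

0222020222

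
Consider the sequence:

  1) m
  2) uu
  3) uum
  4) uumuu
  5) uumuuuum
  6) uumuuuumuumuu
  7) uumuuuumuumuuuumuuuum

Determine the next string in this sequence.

uumuuuumuumuuuumuuuumuumuuuumuumuu

Each term (from the third on) is the previous term followed by the one before it: term 3 = uu·m = uum.
Continuing: uumuuuumuumuuuumuuuum · uumuuuumuumuu gives term 8.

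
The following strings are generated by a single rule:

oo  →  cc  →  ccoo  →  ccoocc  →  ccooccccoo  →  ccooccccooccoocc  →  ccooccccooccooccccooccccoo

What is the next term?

From term 3 onward, concatenate the last term with the second-to-last: cc·oo = ccoo, ccoo·cc = ccoocc, …
The next term joins ccooccccooccooccccooccccoo and ccooccccooccoocc.

ccooccccooccooccccooccccooccooccccooccoocc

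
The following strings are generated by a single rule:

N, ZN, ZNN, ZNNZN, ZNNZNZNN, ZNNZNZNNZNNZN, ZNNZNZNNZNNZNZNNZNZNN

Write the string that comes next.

Each term (from the third on) is the previous term followed by the one before it: term 3 = ZN·N = ZNN.
So term 8 is ZNNZNZNNZNNZNZNNZNZNN·ZNNZNZNNZNNZN.

ZNNZNZNNZNNZNZNNZNZNNZNNZNZNNZNNZN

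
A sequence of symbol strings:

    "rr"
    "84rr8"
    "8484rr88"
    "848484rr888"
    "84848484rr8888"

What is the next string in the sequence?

s(k+1) = 84·s(k)·8, so each term gains 84 as a prefix and 8 as a suffix.
One more step from 84848484rr8888 gives the answer.

8484848484rr88888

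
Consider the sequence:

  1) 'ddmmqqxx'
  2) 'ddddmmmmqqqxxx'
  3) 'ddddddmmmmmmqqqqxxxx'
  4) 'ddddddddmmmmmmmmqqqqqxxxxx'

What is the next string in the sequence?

Term n consists of 2n d's, followed by 2n m's, followed by n+1 q's, followed by n+1 x's (n = 1, 2, …).
Setting n = 5 gives 10, 10, 6, 6 characters in each block.

ddddddddddmmmmmmmmmmqqqqqqxxxxxx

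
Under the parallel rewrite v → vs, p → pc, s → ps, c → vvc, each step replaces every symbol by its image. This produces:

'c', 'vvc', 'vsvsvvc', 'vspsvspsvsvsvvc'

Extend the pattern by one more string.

vspspcpsvspspcpsvspsvspsvsvsvvc

Replace each of the 15 characters of vspsvspsvsvsvvc in place — vs ps pc ps vs ps pc ps vs ps vs ps vs vs vvc — and concatenate.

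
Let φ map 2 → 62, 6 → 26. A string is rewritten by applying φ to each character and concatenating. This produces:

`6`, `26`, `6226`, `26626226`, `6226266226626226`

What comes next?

26626226622626626226266226626226

Applying the rule to each of the 16 symbols of 6226266226626226 gives the pieces 26 62 62 26 62 26 26 62 62 26 26 62 26 62 62 26, which concatenate to the answer.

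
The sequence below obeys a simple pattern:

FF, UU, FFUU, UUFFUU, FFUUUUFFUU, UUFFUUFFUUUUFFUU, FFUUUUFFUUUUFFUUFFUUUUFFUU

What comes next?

UUFFUUFFUUUUFFUUFFUUUUFFUUUUFFUUFFUUUUFFUU

From term 3 onward, concatenate the second-to-last term with the last: FF·UU = FFUU, UU·FFUU = UUFFUU, …
So term 8 is UUFFUUFFUUUUFFUU·FFUUUUFFUUUUFFUUFFUUUUFFUU.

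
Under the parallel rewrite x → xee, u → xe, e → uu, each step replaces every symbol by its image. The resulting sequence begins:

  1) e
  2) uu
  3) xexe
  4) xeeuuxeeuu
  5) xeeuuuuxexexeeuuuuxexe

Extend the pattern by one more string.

Rewriting the 22 symbols of xeeuuuuxexexeeuuuuxexe one by one yields xee uu uu xe xe xe xe xee uu xee uu xee uu uu xe xe xe xe xee uu xee uu; concatenated:

xeeuuuuxexexexexeeuuxeeuuxeeuuuuxexexexexeeuuxeeuu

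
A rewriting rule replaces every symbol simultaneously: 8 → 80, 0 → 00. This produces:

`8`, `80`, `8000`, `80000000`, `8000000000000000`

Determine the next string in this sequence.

Replace each of the 16 characters of 8000000000000000 in place — 80 00 00 00 00 00 00 00 00 00 00 00 00 00 00 00 — and concatenate.

80000000000000000000000000000000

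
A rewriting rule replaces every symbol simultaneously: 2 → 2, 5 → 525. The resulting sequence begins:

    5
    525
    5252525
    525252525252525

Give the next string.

5252525252525252525252525252525

Replace each of the 15 characters of 525252525252525 in place — 525 2 525 2 525 2 525 2 525 2 525 2 525 2 525 — and concatenate.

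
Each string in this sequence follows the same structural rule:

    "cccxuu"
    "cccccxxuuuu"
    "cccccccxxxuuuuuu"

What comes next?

Reading off run lengths: c runs 3, 5, 7; x runs 1, 2, 3; u runs 2, 4, 6 — each is linear in n (n = 1, 2, …).
Setting n = 4 gives 9, 4, 8 characters in each block.

cccccccccxxxxuuuuuuuu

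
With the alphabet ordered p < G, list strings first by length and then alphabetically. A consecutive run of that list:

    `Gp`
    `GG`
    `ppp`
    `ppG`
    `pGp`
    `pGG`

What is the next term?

The successor of pGG increments the rightmost position that isn't already G and resets every position after it to p.

Gpp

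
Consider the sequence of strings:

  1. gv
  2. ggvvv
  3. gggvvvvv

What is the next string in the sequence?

The n-th term is n g's then 2n-1 v's (n = 1, 2, …).
At n = 4 the blocks have lengths 4, 7.

ggggvvvvvvv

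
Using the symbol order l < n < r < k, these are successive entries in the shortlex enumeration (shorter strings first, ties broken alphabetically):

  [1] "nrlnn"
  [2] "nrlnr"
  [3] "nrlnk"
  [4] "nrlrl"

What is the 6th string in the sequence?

Continuing the enumeration 2 steps past nrlrl: nrlrl → nrlrn → (answer).

nrlrr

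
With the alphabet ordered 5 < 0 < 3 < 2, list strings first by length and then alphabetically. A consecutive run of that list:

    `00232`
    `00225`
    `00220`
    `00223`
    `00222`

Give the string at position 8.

03553

Continuing the enumeration 3 steps past 00222: 00222 → 03555 → 03550 → (answer).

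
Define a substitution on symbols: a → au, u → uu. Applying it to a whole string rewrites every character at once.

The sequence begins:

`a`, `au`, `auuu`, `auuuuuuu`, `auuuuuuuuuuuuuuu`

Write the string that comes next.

Rewriting the 16 symbols of auuuuuuuuuuuuuuu one by one yields au uu uu uu uu uu uu uu uu uu uu uu uu uu uu uu; concatenated:

auuuuuuuuuuuuuuuuuuuuuuuuuuuuuuu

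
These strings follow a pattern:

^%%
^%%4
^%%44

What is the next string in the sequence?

Every step adds 4 to the end: s(k+1) = s(k)·4.
So the next term is ^%%44·4.

^%%444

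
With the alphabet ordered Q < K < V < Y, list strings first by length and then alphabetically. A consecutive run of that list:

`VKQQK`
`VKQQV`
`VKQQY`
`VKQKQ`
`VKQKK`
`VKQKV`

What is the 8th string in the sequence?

Continuing the enumeration 2 steps past VKQKV: VKQKV → VKQKY → (answer).

VKQVQ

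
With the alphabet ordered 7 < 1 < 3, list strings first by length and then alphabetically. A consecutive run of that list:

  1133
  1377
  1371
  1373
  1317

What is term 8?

1337

Advancing 3 positions from 1317 through 1317 → 1311 → 1313 reaches term 8.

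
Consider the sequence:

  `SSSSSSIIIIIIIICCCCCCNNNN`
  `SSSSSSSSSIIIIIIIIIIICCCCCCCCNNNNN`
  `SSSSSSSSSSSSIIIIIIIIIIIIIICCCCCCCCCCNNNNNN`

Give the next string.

Term n consists of 3n S's, followed by 3n+2 I's, followed by 2n+2 C's, followed by n+2 N's, where the shown terms are n = 2, 3, 4.
At n = 5 the blocks have lengths 15, 17, 12, 7.

SSSSSSSSSSSSSSSIIIIIIIIIIIIIIIIICCCCCCCCCCCCNNNNNNN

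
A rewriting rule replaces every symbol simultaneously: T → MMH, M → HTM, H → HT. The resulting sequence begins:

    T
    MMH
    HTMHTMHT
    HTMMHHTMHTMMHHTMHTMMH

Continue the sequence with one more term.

HTMMHHTMHTMHTHTMMHHTMHTMMHHTMHTMHTHTMMHHTMHTMMHHTMHTMHT

φ(HTMMHHTMHTMMHHTMHTMMH) expands symbol-by-symbol to HT MMH HTM HTM HT HT MMH HTM HT MMH HTM HTM HT HT MMH HTM HT MMH HTM HTM HT; joining the 21 pieces gives the next term.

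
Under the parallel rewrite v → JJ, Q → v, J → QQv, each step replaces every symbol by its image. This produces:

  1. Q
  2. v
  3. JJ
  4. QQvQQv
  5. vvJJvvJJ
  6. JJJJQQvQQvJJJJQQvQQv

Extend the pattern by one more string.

QQvQQvQQvQQvvvJJvvJJQQvQQvQQvQQvvvJJvvJJ

Applying the rule to each of the 20 symbols of JJJJQQvQQvJJJJQQvQQv gives the pieces QQv QQv QQv QQv v v JJ v v JJ QQv QQv QQv QQv v v JJ v v JJ, which concatenate to the answer.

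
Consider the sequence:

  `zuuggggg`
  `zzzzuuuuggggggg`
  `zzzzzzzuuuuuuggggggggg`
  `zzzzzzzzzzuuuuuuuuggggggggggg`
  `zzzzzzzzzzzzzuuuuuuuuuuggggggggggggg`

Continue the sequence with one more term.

zzzzzzzzzzzzzzzzuuuuuuuuuuuuggggggggggggggg

Term n consists of 3n-2 z's, followed by 2n u's, followed by 2n+3 g's (n = 1, 2, …).
Setting n = 6 gives 16, 12, 15 characters in each block.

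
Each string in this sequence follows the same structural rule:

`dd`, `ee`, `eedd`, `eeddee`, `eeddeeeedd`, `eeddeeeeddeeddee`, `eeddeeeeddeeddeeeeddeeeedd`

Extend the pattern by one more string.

Each term (from the third on) is the previous term followed by the one before it: term 3 = ee·dd = eedd.
The next term joins eeddeeeeddeeddeeeeddeeeedd and eeddeeeeddeeddee.

eeddeeeeddeeddeeeeddeeeeddeeddeeeeddeeddee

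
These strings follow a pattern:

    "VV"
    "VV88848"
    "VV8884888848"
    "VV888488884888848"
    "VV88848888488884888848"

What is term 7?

VV888488884888848888488884888848

Every step adds 88848 to the end: s(k+1) = s(k)·88848.
From VV88848888488884888848, 2 further steps: VV88848888488884888848 → VV8884888848888488884888848 → (answer).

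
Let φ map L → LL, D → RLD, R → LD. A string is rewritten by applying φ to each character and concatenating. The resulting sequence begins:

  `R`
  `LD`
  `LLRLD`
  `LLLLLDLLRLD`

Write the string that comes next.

Expanding LLLLLDLLRLD: L→LL, L→LL, L→LL, L→LL, L→LL, D→RLD, L→LL, L→LL, R→LD, L→LL, D→RLD. Concatenated: LL LL LL LL LL RLD LL LL LD LL RLD.

LLLLLLLLLLRLDLLLLLDLLRLD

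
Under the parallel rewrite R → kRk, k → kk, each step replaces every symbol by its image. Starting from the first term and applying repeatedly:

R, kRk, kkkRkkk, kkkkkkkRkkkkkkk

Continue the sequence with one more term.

Replace each of the 15 characters of kkkkkkkRkkkkkkk in place — kk kk kk kk kk kk kk kRk kk kk kk kk kk kk kk — and concatenate.

kkkkkkkkkkkkkkkRkkkkkkkkkkkkkkk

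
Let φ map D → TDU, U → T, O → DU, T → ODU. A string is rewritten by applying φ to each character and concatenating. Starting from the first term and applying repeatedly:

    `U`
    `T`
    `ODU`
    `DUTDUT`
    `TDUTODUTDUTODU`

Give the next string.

Rewriting the 14 symbols of TDUTODUTDUTODU one by one yields ODU TDU T ODU DU TDU T ODU TDU T ODU DU TDU T; concatenated:

ODUTDUTODUDUTDUTODUTDUTODUDUTDUT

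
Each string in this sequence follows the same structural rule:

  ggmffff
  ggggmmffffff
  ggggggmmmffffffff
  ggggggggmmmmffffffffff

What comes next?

ggggggggggmmmmmffffffffffff

The n-th term is 2n g's then n m's then 2n+2 f's (n = 1, 2, …).
At n = 5 the blocks have lengths 10, 5, 12.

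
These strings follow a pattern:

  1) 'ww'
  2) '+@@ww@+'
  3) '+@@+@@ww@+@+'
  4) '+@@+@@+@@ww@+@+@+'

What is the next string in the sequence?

Every step adds +@@ to the front and @+ to the end of the previous string.
Applying this once more to +@@+@@+@@ww@+@+@+:

+@@+@@+@@+@@ww@+@+@+@+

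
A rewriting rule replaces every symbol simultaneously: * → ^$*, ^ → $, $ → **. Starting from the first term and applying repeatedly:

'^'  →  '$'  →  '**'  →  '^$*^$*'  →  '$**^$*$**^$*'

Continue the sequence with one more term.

Expanding $**^$*$**^$*: $→**, *→^$*, *→^$*, ^→$, $→**, *→^$*, $→**, *→^$*, *→^$*, ^→$, $→**, *→^$*. Concatenated: ** ^$* ^$* $ ** ^$* ** ^$* ^$* $ ** ^$*.

**^$*^$*$**^$***^$*^$*$**^$*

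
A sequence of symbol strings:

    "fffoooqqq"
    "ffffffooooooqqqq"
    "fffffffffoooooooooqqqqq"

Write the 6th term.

Each string has the form f^{3n} o^{3n} q^{n+2} (n = 1, 2, …).
At n = 6 the blocks have lengths 18, 18, 8.

ffffffffffffffffffooooooooooooooooooqqqqqqqq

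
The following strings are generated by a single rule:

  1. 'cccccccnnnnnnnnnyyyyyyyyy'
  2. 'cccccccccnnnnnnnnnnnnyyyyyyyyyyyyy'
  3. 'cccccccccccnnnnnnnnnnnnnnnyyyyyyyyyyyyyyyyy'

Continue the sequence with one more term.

Reading off run lengths: c runs 7, 9, 11; n runs 9, 12, 15; y runs 9, 13, 17 — each is linear in n, where the shown terms are n = 2, 3, 4.
Setting n = 5 gives 13, 18, 21 characters in each block.

cccccccccccccnnnnnnnnnnnnnnnnnnyyyyyyyyyyyyyyyyyyyyy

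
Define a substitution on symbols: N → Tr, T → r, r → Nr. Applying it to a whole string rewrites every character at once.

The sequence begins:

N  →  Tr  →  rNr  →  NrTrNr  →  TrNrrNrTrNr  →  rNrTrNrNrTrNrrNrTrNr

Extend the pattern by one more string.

NrTrNrrNrTrNrTrNrrNrTrNrNrTrNrrNrTrNr

φ(rNrTrNrNrTrNrrNrTrNr) expands symbol-by-symbol to Nr Tr Nr r Nr Tr Nr Tr Nr r Nr Tr Nr Nr Tr Nr r Nr Tr Nr; joining the 20 pieces gives the next term.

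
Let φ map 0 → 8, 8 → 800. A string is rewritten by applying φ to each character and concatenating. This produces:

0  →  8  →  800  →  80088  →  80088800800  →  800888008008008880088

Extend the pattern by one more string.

8008880080080088800888008880080080088800800

Replace each of the 21 characters of 800888008008008880088 in place — 800 8 8 800 800 800 8 8 800 8 8 800 8 8 800 800 800 8 8 800 800 — and concatenate.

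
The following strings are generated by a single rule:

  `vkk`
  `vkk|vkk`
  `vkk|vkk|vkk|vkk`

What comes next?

s(k+1) = s(k)·|·s(k) — each term doubles the last with '|' between the halves.
Doubling vkk|vkk|vkk|vkk with '|' between the halves:

vkk|vkk|vkk|vkk|vkk|vkk|vkk|vkk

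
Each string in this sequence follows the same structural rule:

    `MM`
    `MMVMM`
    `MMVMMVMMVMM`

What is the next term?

Every step duplicates the string with 'V' between the halves.
So the next term is two copies of MMVMMVMMVMM with 'V' between the halves.

MMVMMVMMVMMVMMVMMVMMVMM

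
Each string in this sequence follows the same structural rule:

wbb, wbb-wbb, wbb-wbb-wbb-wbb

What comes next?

s(k+1) = s(k)·-·s(k) — each term doubles the last with '-' between the halves.
So the next term is two copies of wbb-wbb-wbb-wbb with '-' between the halves.

wbb-wbb-wbb-wbb-wbb-wbb-wbb-wbb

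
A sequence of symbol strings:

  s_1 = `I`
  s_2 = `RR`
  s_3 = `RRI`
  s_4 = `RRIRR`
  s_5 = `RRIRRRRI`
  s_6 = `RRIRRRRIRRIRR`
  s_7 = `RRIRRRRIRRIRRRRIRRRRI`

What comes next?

This is a Fibonacci-style word recurrence s(k) = s(k−1)·s(k−2): e.g. RR·I = RRI.
Continuing: RRIRRRRIRRIRRRRIRRRRI · RRIRRRRIRRIRR gives term 8.

RRIRRRRIRRIRRRRIRRRRIRRIRRRRIRRIRR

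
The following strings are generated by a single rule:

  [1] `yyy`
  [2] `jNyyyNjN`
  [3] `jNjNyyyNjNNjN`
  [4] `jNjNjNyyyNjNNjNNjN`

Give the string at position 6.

jNjNjNjNjNyyyNjNNjNNjNNjNNjN

Every step adds jN to the front and NjN to the end of the previous string.
From jNjNjNyyyNjNNjNNjN, 2 further steps: jNjNjNyyyNjNNjNNjN → jNjNjNjNyyyNjNNjNNjNNjN → (answer).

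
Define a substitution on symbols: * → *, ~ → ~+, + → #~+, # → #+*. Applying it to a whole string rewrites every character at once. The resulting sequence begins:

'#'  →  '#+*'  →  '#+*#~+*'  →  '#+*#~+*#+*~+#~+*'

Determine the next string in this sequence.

φ(#+*#~+*#+*~+#~+*) expands symbol-by-symbol to #+* #~+ * #+* ~+ #~+ * #+* #~+ * ~+ #~+ #+* ~+ #~+ *; joining the 16 pieces gives the next term.

#+*#~+*#+*~+#~+*#+*#~+*~+#~+#+*~+#~+*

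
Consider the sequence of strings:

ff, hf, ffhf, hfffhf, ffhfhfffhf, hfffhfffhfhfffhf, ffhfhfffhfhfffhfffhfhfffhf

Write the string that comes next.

hfffhfffhfhfffhfffhfhfffhfhfffhfffhfhfffhf

Each term (from the third on) is the two preceding terms concatenated in order: term 3 = ff·hf = ffhf.
So term 8 is hfffhfffhfhfffhf·ffhfhfffhfhfffhfffhfhfffhf.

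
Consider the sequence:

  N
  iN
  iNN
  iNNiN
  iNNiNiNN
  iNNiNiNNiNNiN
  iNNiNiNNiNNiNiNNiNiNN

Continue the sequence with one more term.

This is a Fibonacci-style word recurrence s(k) = s(k−1)·s(k−2): e.g. iN·N = iNN.
Continuing: iNNiNiNNiNNiNiNNiNiNN · iNNiNiNNiNNiN gives term 8.

iNNiNiNNiNNiNiNNiNiNNiNNiNiNNiNNiN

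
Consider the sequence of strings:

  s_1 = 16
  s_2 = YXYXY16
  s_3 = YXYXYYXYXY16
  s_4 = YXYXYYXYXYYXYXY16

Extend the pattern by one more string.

YXYXYYXYXYYXYXYYXYXY16

Every step adds YXYXY at the front: s(k+1) = YXYXY·s(k).
One more step from YXYXYYXYXYYXYXY16 gives the answer.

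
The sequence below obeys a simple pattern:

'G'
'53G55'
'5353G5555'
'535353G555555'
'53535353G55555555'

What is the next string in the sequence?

Every step adds 53 to the front and 55 to the end of the previous string.
Applying this once more to 53535353G55555555:

5353535353G5555555555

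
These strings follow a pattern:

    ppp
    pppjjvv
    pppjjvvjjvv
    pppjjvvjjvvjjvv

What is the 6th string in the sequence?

pppjjvvjjvvjjvvjjvvjjvv

Each term is the previous one with jjvv appended.
From pppjjvvjjvvjjvv, 2 further steps: pppjjvvjjvvjjvv → pppjjvvjjvvjjvvjjvv → (answer).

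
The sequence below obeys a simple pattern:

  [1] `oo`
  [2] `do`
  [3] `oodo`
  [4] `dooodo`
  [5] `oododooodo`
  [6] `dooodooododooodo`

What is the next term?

This is a Fibonacci-style word recurrence s(k) = s(k−2)·s(k−1): e.g. oo·do = oodo.
Continuing: oododooodo · dooodooododooodo gives term 7.

oododooododooodooododooodo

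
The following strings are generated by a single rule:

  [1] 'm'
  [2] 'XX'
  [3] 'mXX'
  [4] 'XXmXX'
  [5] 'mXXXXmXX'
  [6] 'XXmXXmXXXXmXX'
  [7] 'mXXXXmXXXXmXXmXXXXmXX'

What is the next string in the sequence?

XXmXXmXXXXmXXmXXXXmXXXXmXXmXXXXmXX

Each term (from the third on) is the two preceding terms concatenated in order: term 3 = m·XX = mXX.
Continuing: XXmXXmXXXXmXX · mXXXXmXXXXmXXmXXXXmXX gives term 8.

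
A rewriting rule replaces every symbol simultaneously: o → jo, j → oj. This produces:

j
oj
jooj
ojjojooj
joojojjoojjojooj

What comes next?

Rewriting the 16 symbols of joojojjoojjojooj one by one yields oj jo jo oj jo oj oj jo jo oj oj jo oj jo jo oj; concatenated:

ojjojoojjoojojjojoojojjoojjojooj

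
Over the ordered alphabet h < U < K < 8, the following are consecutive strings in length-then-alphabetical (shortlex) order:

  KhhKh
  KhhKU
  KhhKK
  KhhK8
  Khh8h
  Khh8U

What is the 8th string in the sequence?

Khh88

Advancing 2 positions from Khh8U through Khh8U → Khh8K reaches term 8.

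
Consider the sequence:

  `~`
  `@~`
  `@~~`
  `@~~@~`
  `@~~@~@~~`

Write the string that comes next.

@~~@~@~~@~~@~

From term 3 onward, concatenate the last term with the second-to-last: @~·~ = @~~, @~~·@~ = @~~@~, …
Continuing: @~~@~@~~ · @~~@~ gives term 6.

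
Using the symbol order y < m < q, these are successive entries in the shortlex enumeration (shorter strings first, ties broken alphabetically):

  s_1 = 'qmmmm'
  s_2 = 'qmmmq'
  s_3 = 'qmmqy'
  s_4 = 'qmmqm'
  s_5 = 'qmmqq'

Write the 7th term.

qmqym

Continuing the enumeration 2 steps past qmmqq: qmmqq → qmqyy → (answer).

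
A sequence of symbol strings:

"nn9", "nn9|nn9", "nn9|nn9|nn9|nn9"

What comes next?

Each string is two copies of the previous one joined by '|'.
So the next term is two copies of nn9|nn9|nn9|nn9 with '|' between the halves.

nn9|nn9|nn9|nn9|nn9|nn9|nn9|nn9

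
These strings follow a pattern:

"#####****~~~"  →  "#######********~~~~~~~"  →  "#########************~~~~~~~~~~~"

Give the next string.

###########****************~~~~~~~~~~~~~~~

Term n consists of 2n+3 #'s, followed by 4n *'s, followed by 4n-1 ~'s (n = 1, 2, …).
At n = 4 the blocks have lengths 11, 16, 15.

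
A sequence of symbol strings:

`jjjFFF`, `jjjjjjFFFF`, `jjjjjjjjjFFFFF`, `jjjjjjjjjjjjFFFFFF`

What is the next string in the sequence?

jjjjjjjjjjjjjjjFFFFFFF

Reading off run lengths: j runs 3, 6, 9, 12; F runs 3, 4, 5, 6 — each is linear in n (n = 1, 2, …).
At n = 5 the blocks have lengths 15, 7.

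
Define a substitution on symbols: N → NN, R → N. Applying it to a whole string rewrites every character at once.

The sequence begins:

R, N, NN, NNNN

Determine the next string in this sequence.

Expanding NNNN: N→NN, N→NN, N→NN, N→NN. Concatenated: NN NN NN NN.

NNNNNNNN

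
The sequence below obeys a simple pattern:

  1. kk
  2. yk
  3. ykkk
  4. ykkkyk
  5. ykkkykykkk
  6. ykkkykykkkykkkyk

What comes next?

Each term (from the third on) is the previous term followed by the one before it: term 3 = yk·kk = ykkk.
Continuing: ykkkykykkkykkkyk · ykkkykykkk gives term 7.

ykkkykykkkykkkykykkkykykkk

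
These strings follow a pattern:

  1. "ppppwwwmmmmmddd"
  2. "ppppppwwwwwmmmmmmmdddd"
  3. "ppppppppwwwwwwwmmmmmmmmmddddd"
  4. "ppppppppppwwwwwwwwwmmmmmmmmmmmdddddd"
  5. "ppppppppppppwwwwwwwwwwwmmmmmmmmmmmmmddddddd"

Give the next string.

Term n consists of 2n p's, followed by 2n-1 w's, followed by 2n+1 m's, followed by n+1 d's, where the shown terms are n = 2, 3, 4, 5, 6.
Setting n = 7 gives 14, 13, 15, 8 characters in each block.

ppppppppppppppwwwwwwwwwwwwwmmmmmmmmmmmmmmmdddddddd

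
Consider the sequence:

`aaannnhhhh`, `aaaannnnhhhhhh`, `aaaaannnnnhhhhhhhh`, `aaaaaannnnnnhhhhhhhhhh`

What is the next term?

Term n consists of n+1 a's, followed by n+1 n's, followed by 2n h's, where the shown terms are n = 2, 3, 4, 5.
For the next term, n = 6, so the run lengths are 7, 7, 12.

aaaaaaannnnnnnhhhhhhhhhhhh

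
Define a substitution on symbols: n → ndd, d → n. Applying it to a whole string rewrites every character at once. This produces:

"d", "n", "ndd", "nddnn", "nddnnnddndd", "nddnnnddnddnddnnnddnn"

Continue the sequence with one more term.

Rewriting the 21 symbols of nddnnnddnddnddnnnddnn one by one yields ndd n n ndd ndd ndd n n ndd n n ndd n n ndd ndd ndd n n ndd ndd; concatenated:

nddnnnddnddnddnnnddnnnddnnnddnddnddnnnddndd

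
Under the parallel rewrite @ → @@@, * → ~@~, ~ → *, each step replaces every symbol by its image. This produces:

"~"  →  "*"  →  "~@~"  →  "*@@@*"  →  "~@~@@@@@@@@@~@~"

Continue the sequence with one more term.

*@@@*@@@@@@@@@@@@@@@@@@@@@@@@@@@*@@@*

φ(~@~@@@@@@@@@~@~) expands symbol-by-symbol to * @@@ * @@@ @@@ @@@ @@@ @@@ @@@ @@@ @@@ @@@ * @@@ *; joining the 15 pieces gives the next term.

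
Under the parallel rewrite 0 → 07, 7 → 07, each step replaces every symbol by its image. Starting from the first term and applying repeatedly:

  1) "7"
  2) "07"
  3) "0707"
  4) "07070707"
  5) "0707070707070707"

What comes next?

07070707070707070707070707070707

φ(0707070707070707) expands symbol-by-symbol to 07 07 07 07 07 07 07 07 07 07 07 07 07 07 07 07; joining the 16 pieces gives the next term.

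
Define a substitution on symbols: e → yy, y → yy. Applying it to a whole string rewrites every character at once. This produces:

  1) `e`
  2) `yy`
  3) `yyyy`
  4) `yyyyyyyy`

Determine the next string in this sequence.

Apply φ to yyyyyyyy symbol by symbol: y→yy, y→yy, y→yy, y→yy, y→yy, y→yy, y→yy, y→yy; joined: yy yy yy yy yy yy yy yy.

yyyyyyyyyyyyyyyy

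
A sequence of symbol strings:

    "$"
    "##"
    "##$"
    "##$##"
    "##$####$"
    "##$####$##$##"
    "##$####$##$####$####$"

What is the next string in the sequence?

Each term (from the third on) is the previous term followed by the one before it: term 3 = ##·$ = ##$.
So term 8 is ##$####$##$####$####$·##$####$##$##.

##$####$##$####$####$##$####$##$##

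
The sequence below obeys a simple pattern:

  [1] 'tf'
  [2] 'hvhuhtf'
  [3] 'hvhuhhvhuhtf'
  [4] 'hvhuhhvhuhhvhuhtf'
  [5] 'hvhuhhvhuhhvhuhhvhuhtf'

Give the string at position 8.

hvhuhhvhuhhvhuhhvhuhhvhuhhvhuhhvhuhtf

Every step adds hvhuh at the front: s(k+1) = hvhuh·s(k).
From hvhuhhvhuhhvhuhhvhuhtf, 3 further steps: hvhuhhvhuhhvhuhhvhuhtf → hvhuhhvhuhhvhuhhvhuhhvhuhtf → hvhuhhvhuhhvhuhhvhuhhvhuhhvhuhtf → (answer).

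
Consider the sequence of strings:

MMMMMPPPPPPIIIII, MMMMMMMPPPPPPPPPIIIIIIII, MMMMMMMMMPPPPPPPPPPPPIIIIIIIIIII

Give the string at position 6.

Term n consists of 2n+3 M's, followed by 3n+3 P's, followed by 3n+2 I's (n = 1, 2, …).
Setting n = 6 gives 15, 21, 20 characters in each block.

MMMMMMMMMMMMMMMPPPPPPPPPPPPPPPPPPPPPIIIIIIIIIIIIIIIIIIII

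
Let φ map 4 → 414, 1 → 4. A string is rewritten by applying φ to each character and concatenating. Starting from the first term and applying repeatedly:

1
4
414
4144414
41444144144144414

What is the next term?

φ(41444144144144414) expands symbol-by-symbol to 414 4 414 414 414 4 414 414 4 414 414 4 414 414 414 4 414; joining the 17 pieces gives the next term.

41444144144144414414441441444144144144414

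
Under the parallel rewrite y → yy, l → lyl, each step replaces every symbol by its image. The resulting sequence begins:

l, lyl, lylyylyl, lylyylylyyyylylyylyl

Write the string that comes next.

lylyylylyyyylylyylylyyyyyyyylylyylylyyyylylyylyl

Applying the rule to each of the 20 symbols of lylyylylyyyylylyylyl gives the pieces lyl yy lyl yy yy lyl yy lyl yy yy yy yy lyl yy lyl yy yy lyl yy lyl, which concatenate to the answer.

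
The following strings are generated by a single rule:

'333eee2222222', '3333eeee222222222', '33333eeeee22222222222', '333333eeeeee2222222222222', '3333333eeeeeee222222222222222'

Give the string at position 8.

3333333333eeeeeeeeee222222222222222222222

Each string has the form 3^{n} e^{n} 2^{2n+1}, where the shown terms are n = 3, 4, 5, 6, 7.
For term 8, n = 10, so the run lengths are 10, 10, 21.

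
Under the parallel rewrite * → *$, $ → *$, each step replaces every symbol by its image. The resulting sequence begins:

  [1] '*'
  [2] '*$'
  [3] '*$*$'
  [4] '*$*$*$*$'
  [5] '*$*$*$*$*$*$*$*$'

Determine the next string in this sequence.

φ(*$*$*$*$*$*$*$*$) expands symbol-by-symbol to *$ *$ *$ *$ *$ *$ *$ *$ *$ *$ *$ *$ *$ *$ *$ *$; joining the 16 pieces gives the next term.

*$*$*$*$*$*$*$*$*$*$*$*$*$*$*$*$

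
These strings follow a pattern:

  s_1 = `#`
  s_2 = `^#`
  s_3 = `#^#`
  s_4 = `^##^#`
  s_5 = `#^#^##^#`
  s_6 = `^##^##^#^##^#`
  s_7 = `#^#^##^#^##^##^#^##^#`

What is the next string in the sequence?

This is a Fibonacci-style word recurrence s(k) = s(k−2)·s(k−1): e.g. #·^# = #^#.
Continuing: ^##^##^#^##^# · #^#^##^#^##^##^#^##^# gives term 8.

^##^##^#^##^##^#^##^#^##^##^#^##^#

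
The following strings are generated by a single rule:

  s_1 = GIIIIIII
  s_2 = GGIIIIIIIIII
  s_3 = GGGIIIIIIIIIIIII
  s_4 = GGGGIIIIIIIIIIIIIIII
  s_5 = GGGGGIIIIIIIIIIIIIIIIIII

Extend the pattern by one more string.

Each string has the form G^{n-1} I^{3n+1}, where the shown terms are n = 2, 3, 4, 5, 6.
At n = 7 the blocks have lengths 6, 22.

GGGGGGIIIIIIIIIIIIIIIIIIIIII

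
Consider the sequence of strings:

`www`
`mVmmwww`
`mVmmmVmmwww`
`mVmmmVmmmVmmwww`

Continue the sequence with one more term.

mVmmmVmmmVmmmVmmwww

The strings grow by a fixed prefix mVmm each time.
One more step from mVmmmVmmmVmmwww gives the answer.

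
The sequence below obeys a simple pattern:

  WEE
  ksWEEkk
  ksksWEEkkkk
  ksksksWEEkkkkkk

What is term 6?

ksksksksksWEEkkkkkkkkkk

Each term wraps the previous one in ks on the left and kk on the right.
From ksksksWEEkkkkkk, 2 further steps: ksksksWEEkkkkkk → ksksksksWEEkkkkkkkk → (answer).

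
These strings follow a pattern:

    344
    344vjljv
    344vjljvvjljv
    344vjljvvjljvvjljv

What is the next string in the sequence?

The strings grow by a fixed suffix vjljv each time.
So the next term is 344vjljvvjljvvjljv·vjljv.

344vjljvvjljvvjljvvjljv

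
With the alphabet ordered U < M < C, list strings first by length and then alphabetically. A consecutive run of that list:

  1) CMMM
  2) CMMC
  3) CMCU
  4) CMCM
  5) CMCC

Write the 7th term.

CCUM

Continuing the enumeration 2 steps past CMCC: CMCC → CCUU → (answer).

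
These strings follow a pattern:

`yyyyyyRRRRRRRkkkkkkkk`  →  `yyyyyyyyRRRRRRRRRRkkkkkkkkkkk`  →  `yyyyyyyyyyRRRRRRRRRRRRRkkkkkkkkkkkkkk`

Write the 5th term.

yyyyyyyyyyyyyyRRRRRRRRRRRRRRRRRRRkkkkkkkkkkkkkkkkkkkk

Term n consists of 2n y's, followed by 3n-2 R's, followed by 3n-1 k's, where the shown terms are n = 3, 4, 5.
For term 5, n = 7, so the run lengths are 14, 19, 20.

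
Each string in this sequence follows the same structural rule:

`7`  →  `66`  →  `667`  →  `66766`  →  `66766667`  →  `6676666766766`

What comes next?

667666676676666766667

From term 3 onward, concatenate the last term with the second-to-last: 66·7 = 667, 667·66 = 66766, …
The next term joins 6676666766766 and 66766667.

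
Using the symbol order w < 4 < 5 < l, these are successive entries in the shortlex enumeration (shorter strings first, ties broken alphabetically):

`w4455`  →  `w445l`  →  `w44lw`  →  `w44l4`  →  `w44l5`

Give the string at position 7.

Continuing the enumeration 2 steps past w44l5: w44l5 → w44ll → (answer).

w45ww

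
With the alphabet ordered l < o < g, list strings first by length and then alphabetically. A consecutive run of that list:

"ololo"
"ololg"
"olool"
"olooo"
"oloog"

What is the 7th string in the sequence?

ologo

Stepping forward 2 times from oloog: oloog → ologl, then the target.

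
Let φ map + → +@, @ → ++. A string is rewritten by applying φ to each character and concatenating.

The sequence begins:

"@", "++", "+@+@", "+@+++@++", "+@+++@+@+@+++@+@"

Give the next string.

+@+++@+@+@+++@+++@+++@+@+@+++@++

φ(+@+++@+@+@+++@+@) expands symbol-by-symbol to +@ ++ +@ +@ +@ ++ +@ ++ +@ ++ +@ +@ +@ ++ +@ ++; joining the 16 pieces gives the next term.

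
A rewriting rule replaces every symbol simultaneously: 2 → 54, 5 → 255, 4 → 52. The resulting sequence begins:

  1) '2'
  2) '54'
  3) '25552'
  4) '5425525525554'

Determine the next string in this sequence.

2555254255255542552555425525525552

φ(5425525525554) expands symbol-by-symbol to 255 52 54 255 255 54 255 255 54 255 255 255 52; joining the 13 pieces gives the next term.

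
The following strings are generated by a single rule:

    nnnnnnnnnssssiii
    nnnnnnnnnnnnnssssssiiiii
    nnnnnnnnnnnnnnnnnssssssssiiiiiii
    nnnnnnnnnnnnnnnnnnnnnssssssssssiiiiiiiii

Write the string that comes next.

Reading off run lengths: n runs 9, 13, 17, 21; s runs 4, 6, 8, 10; i runs 3, 5, 7, 9 — each is linear in n, where the shown terms are n = 2, 3, 4, 5.
For the next term, n = 6, so the run lengths are 25, 12, 11.

nnnnnnnnnnnnnnnnnnnnnnnnnssssssssssssiiiiiiiiiii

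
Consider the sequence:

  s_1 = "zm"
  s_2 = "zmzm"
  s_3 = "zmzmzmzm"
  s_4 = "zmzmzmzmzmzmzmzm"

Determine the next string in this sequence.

Each string is two copies of the previous one concatenated.
So the next term is two copies of zmzmzmzmzmzmzmzm.

zmzmzmzmzmzmzmzmzmzmzmzmzmzmzmzm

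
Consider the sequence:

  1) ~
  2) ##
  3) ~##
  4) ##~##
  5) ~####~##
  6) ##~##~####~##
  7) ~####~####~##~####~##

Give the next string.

##~##~####~##~####~####~##~####~##

From term 3 onward, concatenate the second-to-last term with the last: ~·## = ~##, ##·~## = ##~##, …
The next term joins ##~##~####~## and ~####~####~##~####~##.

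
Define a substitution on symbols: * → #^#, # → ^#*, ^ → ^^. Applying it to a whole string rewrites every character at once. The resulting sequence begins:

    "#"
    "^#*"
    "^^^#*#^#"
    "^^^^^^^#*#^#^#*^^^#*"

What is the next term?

φ(^^^^^^^#*#^#^#*^^^#*) expands symbol-by-symbol to ^^ ^^ ^^ ^^ ^^ ^^ ^^ ^#* #^# ^#* ^^ ^#* ^^ ^#* #^# ^^ ^^ ^^ ^#* #^#; joining the 20 pieces gives the next term.

^^^^^^^^^^^^^^^#*#^#^#*^^^#*^^^#*#^#^^^^^^^#*#^#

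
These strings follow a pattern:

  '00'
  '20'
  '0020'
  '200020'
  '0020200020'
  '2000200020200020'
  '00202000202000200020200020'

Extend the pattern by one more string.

200020002020002000202000202000200020200020

This is a Fibonacci-style word recurrence s(k) = s(k−2)·s(k−1): e.g. 00·20 = 0020.
So term 8 is 2000200020200020·00202000202000200020200020.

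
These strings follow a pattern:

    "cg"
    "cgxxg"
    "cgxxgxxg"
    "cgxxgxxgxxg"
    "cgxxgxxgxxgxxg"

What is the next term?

Each term is the previous one with xxg appended.
Applying this once more to cgxxgxxgxxgxxg:

cgxxgxxgxxgxxgxxg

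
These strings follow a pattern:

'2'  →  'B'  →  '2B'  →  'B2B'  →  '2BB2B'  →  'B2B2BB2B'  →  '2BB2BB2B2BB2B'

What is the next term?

B2B2BB2B2BB2BB2B2BB2B

Each term (from the third on) is the two preceding terms concatenated in order: term 3 = 2·B = 2B.
Continuing: B2B2BB2B · 2BB2BB2B2BB2B gives term 8.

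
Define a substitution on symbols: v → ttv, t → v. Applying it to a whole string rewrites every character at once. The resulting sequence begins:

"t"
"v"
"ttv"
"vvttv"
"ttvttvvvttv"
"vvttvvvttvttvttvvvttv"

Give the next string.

Applying the rule to each of the 21 symbols of vvttvvvttvttvttvvvttv gives the pieces ttv ttv v v ttv ttv ttv v v ttv v v ttv v v ttv ttv ttv v v ttv, which concatenate to the answer.

ttvttvvvttvttvttvvvttvvvttvvvttvttvttvvvttv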